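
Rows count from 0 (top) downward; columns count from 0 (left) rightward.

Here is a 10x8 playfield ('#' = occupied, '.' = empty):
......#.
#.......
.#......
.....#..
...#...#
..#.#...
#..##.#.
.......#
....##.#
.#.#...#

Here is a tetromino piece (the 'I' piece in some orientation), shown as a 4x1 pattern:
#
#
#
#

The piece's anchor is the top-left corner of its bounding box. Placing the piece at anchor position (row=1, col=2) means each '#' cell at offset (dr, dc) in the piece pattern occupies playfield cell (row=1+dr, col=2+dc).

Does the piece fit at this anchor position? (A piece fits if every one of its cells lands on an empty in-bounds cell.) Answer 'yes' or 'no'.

Answer: yes

Derivation:
Check each piece cell at anchor (1, 2):
  offset (0,0) -> (1,2): empty -> OK
  offset (1,0) -> (2,2): empty -> OK
  offset (2,0) -> (3,2): empty -> OK
  offset (3,0) -> (4,2): empty -> OK
All cells valid: yes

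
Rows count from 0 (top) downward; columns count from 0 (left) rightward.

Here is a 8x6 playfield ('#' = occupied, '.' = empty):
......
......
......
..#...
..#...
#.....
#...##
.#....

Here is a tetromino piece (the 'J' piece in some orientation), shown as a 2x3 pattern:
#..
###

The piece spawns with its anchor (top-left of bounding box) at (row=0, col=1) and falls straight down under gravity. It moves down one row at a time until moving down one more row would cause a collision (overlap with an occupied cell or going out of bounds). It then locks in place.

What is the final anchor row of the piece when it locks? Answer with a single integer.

Answer: 1

Derivation:
Spawn at (row=0, col=1). Try each row:
  row 0: fits
  row 1: fits
  row 2: blocked -> lock at row 1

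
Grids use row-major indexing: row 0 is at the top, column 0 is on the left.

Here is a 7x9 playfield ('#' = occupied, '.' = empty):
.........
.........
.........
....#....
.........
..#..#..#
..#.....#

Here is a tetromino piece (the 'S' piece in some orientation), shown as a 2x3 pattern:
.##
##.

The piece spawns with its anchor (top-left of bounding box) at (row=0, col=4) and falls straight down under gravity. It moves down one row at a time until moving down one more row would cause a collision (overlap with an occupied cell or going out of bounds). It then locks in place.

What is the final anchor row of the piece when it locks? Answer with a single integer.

Spawn at (row=0, col=4). Try each row:
  row 0: fits
  row 1: fits
  row 2: blocked -> lock at row 1

Answer: 1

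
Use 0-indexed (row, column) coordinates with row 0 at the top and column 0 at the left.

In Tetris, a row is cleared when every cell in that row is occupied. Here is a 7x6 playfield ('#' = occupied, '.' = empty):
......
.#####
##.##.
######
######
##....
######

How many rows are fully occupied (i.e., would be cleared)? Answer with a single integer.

Answer: 3

Derivation:
Check each row:
  row 0: 6 empty cells -> not full
  row 1: 1 empty cell -> not full
  row 2: 2 empty cells -> not full
  row 3: 0 empty cells -> FULL (clear)
  row 4: 0 empty cells -> FULL (clear)
  row 5: 4 empty cells -> not full
  row 6: 0 empty cells -> FULL (clear)
Total rows cleared: 3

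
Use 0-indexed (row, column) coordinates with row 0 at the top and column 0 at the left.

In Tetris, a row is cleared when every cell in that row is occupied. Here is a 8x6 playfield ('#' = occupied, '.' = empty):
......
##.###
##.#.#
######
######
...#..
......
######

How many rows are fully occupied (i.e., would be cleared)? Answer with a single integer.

Check each row:
  row 0: 6 empty cells -> not full
  row 1: 1 empty cell -> not full
  row 2: 2 empty cells -> not full
  row 3: 0 empty cells -> FULL (clear)
  row 4: 0 empty cells -> FULL (clear)
  row 5: 5 empty cells -> not full
  row 6: 6 empty cells -> not full
  row 7: 0 empty cells -> FULL (clear)
Total rows cleared: 3

Answer: 3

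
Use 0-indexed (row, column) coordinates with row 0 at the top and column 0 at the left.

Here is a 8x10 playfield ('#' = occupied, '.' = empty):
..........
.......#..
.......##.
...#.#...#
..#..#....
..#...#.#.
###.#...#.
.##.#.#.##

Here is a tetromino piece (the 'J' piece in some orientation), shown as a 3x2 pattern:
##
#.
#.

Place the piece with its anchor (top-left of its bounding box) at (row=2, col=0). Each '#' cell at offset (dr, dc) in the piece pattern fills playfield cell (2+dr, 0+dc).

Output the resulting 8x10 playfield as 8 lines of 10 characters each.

Answer: ..........
.......#..
##.....##.
#..#.#...#
#.#..#....
..#...#.#.
###.#...#.
.##.#.#.##

Derivation:
Fill (2+0,0+0) = (2,0)
Fill (2+0,0+1) = (2,1)
Fill (2+1,0+0) = (3,0)
Fill (2+2,0+0) = (4,0)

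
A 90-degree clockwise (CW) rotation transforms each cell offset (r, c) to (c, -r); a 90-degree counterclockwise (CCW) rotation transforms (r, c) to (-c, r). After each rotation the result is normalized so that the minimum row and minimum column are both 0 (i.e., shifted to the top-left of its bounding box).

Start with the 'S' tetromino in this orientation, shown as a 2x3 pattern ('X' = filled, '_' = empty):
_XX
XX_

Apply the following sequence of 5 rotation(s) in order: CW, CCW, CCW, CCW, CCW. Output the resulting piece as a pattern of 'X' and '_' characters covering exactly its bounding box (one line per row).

Start:
_XX
XX_
After rotation 1 (CW):
X_
XX
_X
After rotation 2 (CCW):
_XX
XX_
After rotation 3 (CCW):
X_
XX
_X
After rotation 4 (CCW):
_XX
XX_
After rotation 5 (CCW):
X_
XX
_X

Answer: X_
XX
_X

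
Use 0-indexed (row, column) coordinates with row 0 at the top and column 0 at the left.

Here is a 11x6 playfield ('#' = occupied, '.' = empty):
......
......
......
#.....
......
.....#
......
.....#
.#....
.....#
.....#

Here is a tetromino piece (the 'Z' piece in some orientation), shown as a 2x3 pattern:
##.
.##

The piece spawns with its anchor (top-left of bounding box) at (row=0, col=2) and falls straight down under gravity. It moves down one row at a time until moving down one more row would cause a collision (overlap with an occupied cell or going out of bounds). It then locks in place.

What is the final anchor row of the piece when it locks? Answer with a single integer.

Answer: 9

Derivation:
Spawn at (row=0, col=2). Try each row:
  row 0: fits
  row 1: fits
  row 2: fits
  row 3: fits
  row 4: fits
  row 5: fits
  row 6: fits
  row 7: fits
  row 8: fits
  row 9: fits
  row 10: blocked -> lock at row 9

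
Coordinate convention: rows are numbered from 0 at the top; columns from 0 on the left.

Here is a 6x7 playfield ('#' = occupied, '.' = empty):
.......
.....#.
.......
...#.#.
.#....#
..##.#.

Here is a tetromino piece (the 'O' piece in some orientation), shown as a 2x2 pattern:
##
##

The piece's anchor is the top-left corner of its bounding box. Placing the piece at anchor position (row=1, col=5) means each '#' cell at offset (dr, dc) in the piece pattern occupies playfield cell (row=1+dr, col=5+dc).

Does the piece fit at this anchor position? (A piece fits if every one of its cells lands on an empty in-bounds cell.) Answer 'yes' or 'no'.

Check each piece cell at anchor (1, 5):
  offset (0,0) -> (1,5): occupied ('#') -> FAIL
  offset (0,1) -> (1,6): empty -> OK
  offset (1,0) -> (2,5): empty -> OK
  offset (1,1) -> (2,6): empty -> OK
All cells valid: no

Answer: no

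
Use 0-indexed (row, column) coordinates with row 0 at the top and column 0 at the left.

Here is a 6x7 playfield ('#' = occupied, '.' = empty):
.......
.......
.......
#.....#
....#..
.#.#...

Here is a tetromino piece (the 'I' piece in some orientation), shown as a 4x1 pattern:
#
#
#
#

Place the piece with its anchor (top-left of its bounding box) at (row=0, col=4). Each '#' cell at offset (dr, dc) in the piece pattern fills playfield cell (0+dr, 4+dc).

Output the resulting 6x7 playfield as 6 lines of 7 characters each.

Answer: ....#..
....#..
....#..
#...#.#
....#..
.#.#...

Derivation:
Fill (0+0,4+0) = (0,4)
Fill (0+1,4+0) = (1,4)
Fill (0+2,4+0) = (2,4)
Fill (0+3,4+0) = (3,4)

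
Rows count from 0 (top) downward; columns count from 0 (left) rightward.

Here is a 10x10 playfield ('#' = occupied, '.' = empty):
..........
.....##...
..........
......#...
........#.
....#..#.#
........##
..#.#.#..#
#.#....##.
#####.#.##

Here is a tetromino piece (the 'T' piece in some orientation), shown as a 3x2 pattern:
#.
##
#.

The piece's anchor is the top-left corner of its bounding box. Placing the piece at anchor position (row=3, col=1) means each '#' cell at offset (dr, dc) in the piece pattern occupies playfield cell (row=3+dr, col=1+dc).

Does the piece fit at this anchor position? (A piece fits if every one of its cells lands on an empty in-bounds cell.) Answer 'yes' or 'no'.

Check each piece cell at anchor (3, 1):
  offset (0,0) -> (3,1): empty -> OK
  offset (1,0) -> (4,1): empty -> OK
  offset (1,1) -> (4,2): empty -> OK
  offset (2,0) -> (5,1): empty -> OK
All cells valid: yes

Answer: yes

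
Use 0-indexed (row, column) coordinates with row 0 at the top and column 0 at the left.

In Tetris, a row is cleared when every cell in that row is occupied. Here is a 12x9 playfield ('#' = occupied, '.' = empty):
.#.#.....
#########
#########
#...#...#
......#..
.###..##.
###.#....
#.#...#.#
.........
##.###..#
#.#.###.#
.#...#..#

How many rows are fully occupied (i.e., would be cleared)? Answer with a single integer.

Check each row:
  row 0: 7 empty cells -> not full
  row 1: 0 empty cells -> FULL (clear)
  row 2: 0 empty cells -> FULL (clear)
  row 3: 6 empty cells -> not full
  row 4: 8 empty cells -> not full
  row 5: 4 empty cells -> not full
  row 6: 5 empty cells -> not full
  row 7: 5 empty cells -> not full
  row 8: 9 empty cells -> not full
  row 9: 3 empty cells -> not full
  row 10: 3 empty cells -> not full
  row 11: 6 empty cells -> not full
Total rows cleared: 2

Answer: 2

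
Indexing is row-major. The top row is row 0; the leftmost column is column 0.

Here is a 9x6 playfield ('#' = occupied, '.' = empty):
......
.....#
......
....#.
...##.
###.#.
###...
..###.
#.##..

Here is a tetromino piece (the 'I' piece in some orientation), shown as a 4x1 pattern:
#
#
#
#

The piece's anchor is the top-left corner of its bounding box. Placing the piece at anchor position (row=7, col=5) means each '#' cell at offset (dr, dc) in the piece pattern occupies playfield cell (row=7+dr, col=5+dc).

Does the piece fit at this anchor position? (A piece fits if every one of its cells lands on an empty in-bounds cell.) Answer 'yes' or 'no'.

Answer: no

Derivation:
Check each piece cell at anchor (7, 5):
  offset (0,0) -> (7,5): empty -> OK
  offset (1,0) -> (8,5): empty -> OK
  offset (2,0) -> (9,5): out of bounds -> FAIL
  offset (3,0) -> (10,5): out of bounds -> FAIL
All cells valid: no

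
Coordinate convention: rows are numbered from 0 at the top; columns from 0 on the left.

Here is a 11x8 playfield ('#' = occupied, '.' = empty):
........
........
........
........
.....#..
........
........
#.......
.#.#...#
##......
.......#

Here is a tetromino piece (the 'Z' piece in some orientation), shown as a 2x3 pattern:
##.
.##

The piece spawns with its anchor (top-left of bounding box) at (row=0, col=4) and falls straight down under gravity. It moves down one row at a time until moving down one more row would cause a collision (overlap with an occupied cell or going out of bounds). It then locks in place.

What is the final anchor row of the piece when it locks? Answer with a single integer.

Answer: 2

Derivation:
Spawn at (row=0, col=4). Try each row:
  row 0: fits
  row 1: fits
  row 2: fits
  row 3: blocked -> lock at row 2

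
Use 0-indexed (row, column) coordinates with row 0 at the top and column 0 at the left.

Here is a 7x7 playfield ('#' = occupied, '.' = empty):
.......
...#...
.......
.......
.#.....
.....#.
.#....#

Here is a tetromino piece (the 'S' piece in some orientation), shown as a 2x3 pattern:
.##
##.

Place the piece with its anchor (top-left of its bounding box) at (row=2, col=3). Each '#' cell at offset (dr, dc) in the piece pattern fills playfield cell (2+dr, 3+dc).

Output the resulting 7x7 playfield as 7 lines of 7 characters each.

Answer: .......
...#...
....##.
...##..
.#.....
.....#.
.#....#

Derivation:
Fill (2+0,3+1) = (2,4)
Fill (2+0,3+2) = (2,5)
Fill (2+1,3+0) = (3,3)
Fill (2+1,3+1) = (3,4)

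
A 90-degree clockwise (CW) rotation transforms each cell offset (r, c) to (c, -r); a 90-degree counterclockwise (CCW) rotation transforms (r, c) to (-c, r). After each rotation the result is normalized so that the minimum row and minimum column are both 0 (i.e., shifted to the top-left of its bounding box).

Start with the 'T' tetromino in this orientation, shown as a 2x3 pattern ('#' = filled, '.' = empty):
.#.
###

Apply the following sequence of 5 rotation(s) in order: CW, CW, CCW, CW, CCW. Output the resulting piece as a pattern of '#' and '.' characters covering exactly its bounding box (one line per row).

Start:
.#.
###
After rotation 1 (CW):
#.
##
#.
After rotation 2 (CW):
###
.#.
After rotation 3 (CCW):
#.
##
#.
After rotation 4 (CW):
###
.#.
After rotation 5 (CCW):
#.
##
#.

Answer: #.
##
#.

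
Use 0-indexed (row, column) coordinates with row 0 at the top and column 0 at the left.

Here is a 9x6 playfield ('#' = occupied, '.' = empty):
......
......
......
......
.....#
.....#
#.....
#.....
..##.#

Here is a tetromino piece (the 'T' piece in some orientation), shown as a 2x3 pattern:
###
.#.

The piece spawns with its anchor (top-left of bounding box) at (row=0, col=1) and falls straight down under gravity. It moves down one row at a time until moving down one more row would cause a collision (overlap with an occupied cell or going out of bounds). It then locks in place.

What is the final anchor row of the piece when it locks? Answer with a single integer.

Spawn at (row=0, col=1). Try each row:
  row 0: fits
  row 1: fits
  row 2: fits
  row 3: fits
  row 4: fits
  row 5: fits
  row 6: fits
  row 7: blocked -> lock at row 6

Answer: 6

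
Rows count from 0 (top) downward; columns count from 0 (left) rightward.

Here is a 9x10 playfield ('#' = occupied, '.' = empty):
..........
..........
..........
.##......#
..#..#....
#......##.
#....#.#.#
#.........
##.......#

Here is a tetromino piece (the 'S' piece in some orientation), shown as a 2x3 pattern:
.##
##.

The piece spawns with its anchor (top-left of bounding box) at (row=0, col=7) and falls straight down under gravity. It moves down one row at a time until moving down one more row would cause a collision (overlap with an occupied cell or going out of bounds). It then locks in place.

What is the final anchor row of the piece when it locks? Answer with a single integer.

Spawn at (row=0, col=7). Try each row:
  row 0: fits
  row 1: fits
  row 2: fits
  row 3: blocked -> lock at row 2

Answer: 2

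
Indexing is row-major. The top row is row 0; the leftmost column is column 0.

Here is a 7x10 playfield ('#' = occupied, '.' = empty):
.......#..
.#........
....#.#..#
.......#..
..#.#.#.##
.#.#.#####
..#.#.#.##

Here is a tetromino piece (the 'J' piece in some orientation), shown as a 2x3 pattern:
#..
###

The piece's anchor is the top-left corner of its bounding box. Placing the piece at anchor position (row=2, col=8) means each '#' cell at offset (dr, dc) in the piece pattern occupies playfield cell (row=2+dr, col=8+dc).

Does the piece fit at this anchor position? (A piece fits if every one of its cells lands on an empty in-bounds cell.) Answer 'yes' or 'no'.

Check each piece cell at anchor (2, 8):
  offset (0,0) -> (2,8): empty -> OK
  offset (1,0) -> (3,8): empty -> OK
  offset (1,1) -> (3,9): empty -> OK
  offset (1,2) -> (3,10): out of bounds -> FAIL
All cells valid: no

Answer: no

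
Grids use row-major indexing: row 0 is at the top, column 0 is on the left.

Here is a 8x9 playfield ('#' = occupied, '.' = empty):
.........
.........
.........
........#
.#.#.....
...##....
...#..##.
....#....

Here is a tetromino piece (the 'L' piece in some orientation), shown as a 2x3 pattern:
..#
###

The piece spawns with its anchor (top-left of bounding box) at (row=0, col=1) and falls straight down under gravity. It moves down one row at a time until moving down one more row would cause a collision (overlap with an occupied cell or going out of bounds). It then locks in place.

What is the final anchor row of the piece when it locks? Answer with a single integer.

Spawn at (row=0, col=1). Try each row:
  row 0: fits
  row 1: fits
  row 2: fits
  row 3: blocked -> lock at row 2

Answer: 2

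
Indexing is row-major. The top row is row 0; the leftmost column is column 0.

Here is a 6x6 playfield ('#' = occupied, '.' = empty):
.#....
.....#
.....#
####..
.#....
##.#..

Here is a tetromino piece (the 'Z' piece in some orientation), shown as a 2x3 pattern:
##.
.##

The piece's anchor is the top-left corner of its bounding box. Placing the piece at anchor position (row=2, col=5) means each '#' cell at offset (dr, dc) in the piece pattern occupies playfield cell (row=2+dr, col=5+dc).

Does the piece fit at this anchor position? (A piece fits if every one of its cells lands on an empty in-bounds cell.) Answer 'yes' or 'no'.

Answer: no

Derivation:
Check each piece cell at anchor (2, 5):
  offset (0,0) -> (2,5): occupied ('#') -> FAIL
  offset (0,1) -> (2,6): out of bounds -> FAIL
  offset (1,1) -> (3,6): out of bounds -> FAIL
  offset (1,2) -> (3,7): out of bounds -> FAIL
All cells valid: no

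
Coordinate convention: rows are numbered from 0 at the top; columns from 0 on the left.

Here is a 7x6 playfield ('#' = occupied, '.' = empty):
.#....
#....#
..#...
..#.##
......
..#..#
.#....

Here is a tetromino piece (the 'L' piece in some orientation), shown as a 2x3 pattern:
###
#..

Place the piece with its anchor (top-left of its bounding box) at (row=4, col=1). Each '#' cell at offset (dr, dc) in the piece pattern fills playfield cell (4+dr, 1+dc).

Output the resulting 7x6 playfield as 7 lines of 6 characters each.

Fill (4+0,1+0) = (4,1)
Fill (4+0,1+1) = (4,2)
Fill (4+0,1+2) = (4,3)
Fill (4+1,1+0) = (5,1)

Answer: .#....
#....#
..#...
..#.##
.###..
.##..#
.#....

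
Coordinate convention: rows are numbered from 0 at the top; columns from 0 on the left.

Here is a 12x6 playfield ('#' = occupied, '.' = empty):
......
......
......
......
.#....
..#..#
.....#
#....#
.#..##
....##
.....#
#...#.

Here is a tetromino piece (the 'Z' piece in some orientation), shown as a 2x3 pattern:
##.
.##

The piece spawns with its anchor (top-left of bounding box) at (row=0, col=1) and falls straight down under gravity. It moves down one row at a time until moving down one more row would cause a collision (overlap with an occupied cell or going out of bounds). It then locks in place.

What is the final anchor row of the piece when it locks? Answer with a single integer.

Answer: 3

Derivation:
Spawn at (row=0, col=1). Try each row:
  row 0: fits
  row 1: fits
  row 2: fits
  row 3: fits
  row 4: blocked -> lock at row 3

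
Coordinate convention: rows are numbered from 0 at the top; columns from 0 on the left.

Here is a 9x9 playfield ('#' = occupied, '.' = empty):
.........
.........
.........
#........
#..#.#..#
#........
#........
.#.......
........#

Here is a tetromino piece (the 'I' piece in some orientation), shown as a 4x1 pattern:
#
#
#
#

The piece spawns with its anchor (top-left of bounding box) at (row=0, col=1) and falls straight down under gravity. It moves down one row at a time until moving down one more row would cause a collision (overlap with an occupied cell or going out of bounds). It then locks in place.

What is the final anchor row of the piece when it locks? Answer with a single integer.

Spawn at (row=0, col=1). Try each row:
  row 0: fits
  row 1: fits
  row 2: fits
  row 3: fits
  row 4: blocked -> lock at row 3

Answer: 3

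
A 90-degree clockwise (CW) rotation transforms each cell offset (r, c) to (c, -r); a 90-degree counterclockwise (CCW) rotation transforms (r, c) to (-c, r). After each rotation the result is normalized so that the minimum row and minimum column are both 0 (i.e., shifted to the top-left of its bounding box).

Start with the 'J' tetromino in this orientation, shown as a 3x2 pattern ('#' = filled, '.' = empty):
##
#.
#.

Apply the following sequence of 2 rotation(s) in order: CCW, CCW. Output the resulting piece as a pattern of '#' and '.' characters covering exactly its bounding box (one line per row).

Answer: .#
.#
##

Derivation:
Start:
##
#.
#.
After rotation 1 (CCW):
#..
###
After rotation 2 (CCW):
.#
.#
##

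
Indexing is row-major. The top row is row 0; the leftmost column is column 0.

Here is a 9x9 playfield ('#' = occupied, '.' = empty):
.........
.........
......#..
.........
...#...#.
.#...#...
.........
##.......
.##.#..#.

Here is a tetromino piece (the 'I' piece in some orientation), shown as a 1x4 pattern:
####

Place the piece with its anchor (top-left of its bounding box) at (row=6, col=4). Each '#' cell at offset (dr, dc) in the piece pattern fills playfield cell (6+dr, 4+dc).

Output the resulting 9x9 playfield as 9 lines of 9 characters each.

Fill (6+0,4+0) = (6,4)
Fill (6+0,4+1) = (6,5)
Fill (6+0,4+2) = (6,6)
Fill (6+0,4+3) = (6,7)

Answer: .........
.........
......#..
.........
...#...#.
.#...#...
....####.
##.......
.##.#..#.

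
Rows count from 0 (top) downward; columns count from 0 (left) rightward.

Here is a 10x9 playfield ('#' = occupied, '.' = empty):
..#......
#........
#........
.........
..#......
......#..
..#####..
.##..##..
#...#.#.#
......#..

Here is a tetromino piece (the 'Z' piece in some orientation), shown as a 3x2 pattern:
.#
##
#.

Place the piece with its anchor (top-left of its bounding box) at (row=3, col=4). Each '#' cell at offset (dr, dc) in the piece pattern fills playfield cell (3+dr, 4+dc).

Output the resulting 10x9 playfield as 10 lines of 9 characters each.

Answer: ..#......
#........
#........
.....#...
..#.##...
....#.#..
..#####..
.##..##..
#...#.#.#
......#..

Derivation:
Fill (3+0,4+1) = (3,5)
Fill (3+1,4+0) = (4,4)
Fill (3+1,4+1) = (4,5)
Fill (3+2,4+0) = (5,4)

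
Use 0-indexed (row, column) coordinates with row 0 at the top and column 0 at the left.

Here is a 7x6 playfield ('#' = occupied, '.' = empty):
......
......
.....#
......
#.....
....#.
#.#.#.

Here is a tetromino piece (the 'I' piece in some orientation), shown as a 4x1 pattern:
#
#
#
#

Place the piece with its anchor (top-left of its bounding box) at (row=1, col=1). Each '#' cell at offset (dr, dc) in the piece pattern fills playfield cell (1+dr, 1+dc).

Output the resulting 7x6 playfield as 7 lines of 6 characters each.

Fill (1+0,1+0) = (1,1)
Fill (1+1,1+0) = (2,1)
Fill (1+2,1+0) = (3,1)
Fill (1+3,1+0) = (4,1)

Answer: ......
.#....
.#...#
.#....
##....
....#.
#.#.#.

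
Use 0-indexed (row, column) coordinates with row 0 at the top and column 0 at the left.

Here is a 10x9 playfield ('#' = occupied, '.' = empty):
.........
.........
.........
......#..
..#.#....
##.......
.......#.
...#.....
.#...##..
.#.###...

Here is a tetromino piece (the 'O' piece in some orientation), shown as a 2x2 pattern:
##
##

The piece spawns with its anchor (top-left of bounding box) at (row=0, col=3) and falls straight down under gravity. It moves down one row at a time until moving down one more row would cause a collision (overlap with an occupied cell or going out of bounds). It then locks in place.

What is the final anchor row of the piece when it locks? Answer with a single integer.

Answer: 2

Derivation:
Spawn at (row=0, col=3). Try each row:
  row 0: fits
  row 1: fits
  row 2: fits
  row 3: blocked -> lock at row 2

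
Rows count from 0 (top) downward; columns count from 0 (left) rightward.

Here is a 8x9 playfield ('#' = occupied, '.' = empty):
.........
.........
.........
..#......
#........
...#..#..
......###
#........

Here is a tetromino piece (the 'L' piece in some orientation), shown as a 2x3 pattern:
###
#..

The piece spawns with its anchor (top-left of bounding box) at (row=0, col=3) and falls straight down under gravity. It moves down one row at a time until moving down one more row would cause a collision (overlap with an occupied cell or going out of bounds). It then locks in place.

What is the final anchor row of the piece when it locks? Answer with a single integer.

Spawn at (row=0, col=3). Try each row:
  row 0: fits
  row 1: fits
  row 2: fits
  row 3: fits
  row 4: blocked -> lock at row 3

Answer: 3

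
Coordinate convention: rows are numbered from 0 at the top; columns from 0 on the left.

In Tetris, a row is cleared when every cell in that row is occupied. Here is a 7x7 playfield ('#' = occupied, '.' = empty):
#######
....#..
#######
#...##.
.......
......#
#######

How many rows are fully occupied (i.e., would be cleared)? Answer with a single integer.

Answer: 3

Derivation:
Check each row:
  row 0: 0 empty cells -> FULL (clear)
  row 1: 6 empty cells -> not full
  row 2: 0 empty cells -> FULL (clear)
  row 3: 4 empty cells -> not full
  row 4: 7 empty cells -> not full
  row 5: 6 empty cells -> not full
  row 6: 0 empty cells -> FULL (clear)
Total rows cleared: 3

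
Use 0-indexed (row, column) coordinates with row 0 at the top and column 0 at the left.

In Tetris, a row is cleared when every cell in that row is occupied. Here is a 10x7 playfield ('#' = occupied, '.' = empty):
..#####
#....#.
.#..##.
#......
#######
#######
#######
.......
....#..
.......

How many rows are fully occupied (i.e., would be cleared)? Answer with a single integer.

Check each row:
  row 0: 2 empty cells -> not full
  row 1: 5 empty cells -> not full
  row 2: 4 empty cells -> not full
  row 3: 6 empty cells -> not full
  row 4: 0 empty cells -> FULL (clear)
  row 5: 0 empty cells -> FULL (clear)
  row 6: 0 empty cells -> FULL (clear)
  row 7: 7 empty cells -> not full
  row 8: 6 empty cells -> not full
  row 9: 7 empty cells -> not full
Total rows cleared: 3

Answer: 3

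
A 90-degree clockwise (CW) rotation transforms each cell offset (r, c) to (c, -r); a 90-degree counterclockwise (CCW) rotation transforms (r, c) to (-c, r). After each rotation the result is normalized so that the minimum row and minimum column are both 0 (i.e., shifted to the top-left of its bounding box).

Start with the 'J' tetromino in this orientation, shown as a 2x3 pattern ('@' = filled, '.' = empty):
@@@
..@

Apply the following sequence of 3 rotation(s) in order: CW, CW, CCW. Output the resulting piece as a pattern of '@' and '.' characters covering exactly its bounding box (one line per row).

Start:
@@@
..@
After rotation 1 (CW):
.@
.@
@@
After rotation 2 (CW):
@..
@@@
After rotation 3 (CCW):
.@
.@
@@

Answer: .@
.@
@@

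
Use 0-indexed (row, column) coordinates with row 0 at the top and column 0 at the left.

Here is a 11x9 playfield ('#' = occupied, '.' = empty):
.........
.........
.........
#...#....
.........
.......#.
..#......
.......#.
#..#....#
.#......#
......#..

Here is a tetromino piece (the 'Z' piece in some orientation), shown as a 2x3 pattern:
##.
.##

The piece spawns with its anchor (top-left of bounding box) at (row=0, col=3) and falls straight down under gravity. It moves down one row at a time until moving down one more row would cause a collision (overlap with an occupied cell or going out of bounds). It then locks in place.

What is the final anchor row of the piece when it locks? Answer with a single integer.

Spawn at (row=0, col=3). Try each row:
  row 0: fits
  row 1: fits
  row 2: blocked -> lock at row 1

Answer: 1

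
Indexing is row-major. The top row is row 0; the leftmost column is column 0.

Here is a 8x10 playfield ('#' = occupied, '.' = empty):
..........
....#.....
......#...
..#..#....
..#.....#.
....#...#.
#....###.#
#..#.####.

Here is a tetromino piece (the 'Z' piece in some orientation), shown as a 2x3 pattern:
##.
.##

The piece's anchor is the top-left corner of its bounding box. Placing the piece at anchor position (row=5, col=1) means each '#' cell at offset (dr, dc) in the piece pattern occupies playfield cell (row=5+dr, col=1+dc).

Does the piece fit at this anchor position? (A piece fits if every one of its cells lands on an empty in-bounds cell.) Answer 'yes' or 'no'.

Check each piece cell at anchor (5, 1):
  offset (0,0) -> (5,1): empty -> OK
  offset (0,1) -> (5,2): empty -> OK
  offset (1,1) -> (6,2): empty -> OK
  offset (1,2) -> (6,3): empty -> OK
All cells valid: yes

Answer: yes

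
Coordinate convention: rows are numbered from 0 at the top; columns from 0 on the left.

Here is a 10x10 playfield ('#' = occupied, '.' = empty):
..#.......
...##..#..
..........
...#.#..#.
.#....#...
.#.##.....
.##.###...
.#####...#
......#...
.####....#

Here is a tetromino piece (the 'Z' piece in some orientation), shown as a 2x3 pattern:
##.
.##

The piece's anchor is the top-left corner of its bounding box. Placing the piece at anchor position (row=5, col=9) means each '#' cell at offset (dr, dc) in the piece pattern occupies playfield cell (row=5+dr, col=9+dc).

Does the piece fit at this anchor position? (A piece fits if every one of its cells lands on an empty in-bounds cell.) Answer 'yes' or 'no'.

Answer: no

Derivation:
Check each piece cell at anchor (5, 9):
  offset (0,0) -> (5,9): empty -> OK
  offset (0,1) -> (5,10): out of bounds -> FAIL
  offset (1,1) -> (6,10): out of bounds -> FAIL
  offset (1,2) -> (6,11): out of bounds -> FAIL
All cells valid: no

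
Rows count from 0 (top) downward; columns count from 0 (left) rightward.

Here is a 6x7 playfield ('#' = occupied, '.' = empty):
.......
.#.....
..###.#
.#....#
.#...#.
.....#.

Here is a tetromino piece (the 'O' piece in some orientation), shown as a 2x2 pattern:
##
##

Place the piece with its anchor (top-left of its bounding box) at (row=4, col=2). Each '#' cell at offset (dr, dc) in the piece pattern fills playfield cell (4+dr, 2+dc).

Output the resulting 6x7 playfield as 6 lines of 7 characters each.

Fill (4+0,2+0) = (4,2)
Fill (4+0,2+1) = (4,3)
Fill (4+1,2+0) = (5,2)
Fill (4+1,2+1) = (5,3)

Answer: .......
.#.....
..###.#
.#....#
.###.#.
..##.#.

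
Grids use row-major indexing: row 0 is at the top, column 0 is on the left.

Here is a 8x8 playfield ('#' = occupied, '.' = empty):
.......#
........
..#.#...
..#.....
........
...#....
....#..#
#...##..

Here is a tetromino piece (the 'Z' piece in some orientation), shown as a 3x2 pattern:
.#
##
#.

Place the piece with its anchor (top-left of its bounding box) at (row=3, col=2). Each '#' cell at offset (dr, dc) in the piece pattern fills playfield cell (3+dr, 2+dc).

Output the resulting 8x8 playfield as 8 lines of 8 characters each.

Answer: .......#
........
..#.#...
..##....
..##....
..##....
....#..#
#...##..

Derivation:
Fill (3+0,2+1) = (3,3)
Fill (3+1,2+0) = (4,2)
Fill (3+1,2+1) = (4,3)
Fill (3+2,2+0) = (5,2)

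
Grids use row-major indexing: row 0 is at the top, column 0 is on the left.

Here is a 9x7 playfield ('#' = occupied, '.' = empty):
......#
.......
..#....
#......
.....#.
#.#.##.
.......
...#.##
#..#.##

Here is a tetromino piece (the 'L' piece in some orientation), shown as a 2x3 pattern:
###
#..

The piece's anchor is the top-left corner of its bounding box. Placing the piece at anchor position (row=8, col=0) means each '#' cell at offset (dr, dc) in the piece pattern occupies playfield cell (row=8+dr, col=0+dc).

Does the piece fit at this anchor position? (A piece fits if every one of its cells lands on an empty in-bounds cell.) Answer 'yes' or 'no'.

Answer: no

Derivation:
Check each piece cell at anchor (8, 0):
  offset (0,0) -> (8,0): occupied ('#') -> FAIL
  offset (0,1) -> (8,1): empty -> OK
  offset (0,2) -> (8,2): empty -> OK
  offset (1,0) -> (9,0): out of bounds -> FAIL
All cells valid: no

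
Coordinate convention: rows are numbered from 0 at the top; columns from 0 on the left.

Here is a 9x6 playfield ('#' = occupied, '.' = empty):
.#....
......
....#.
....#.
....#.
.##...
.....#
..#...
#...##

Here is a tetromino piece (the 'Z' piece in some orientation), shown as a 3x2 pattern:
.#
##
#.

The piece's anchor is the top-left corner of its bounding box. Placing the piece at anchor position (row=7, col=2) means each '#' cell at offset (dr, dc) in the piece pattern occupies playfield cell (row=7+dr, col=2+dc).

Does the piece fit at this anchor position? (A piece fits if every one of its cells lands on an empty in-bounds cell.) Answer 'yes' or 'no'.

Check each piece cell at anchor (7, 2):
  offset (0,1) -> (7,3): empty -> OK
  offset (1,0) -> (8,2): empty -> OK
  offset (1,1) -> (8,3): empty -> OK
  offset (2,0) -> (9,2): out of bounds -> FAIL
All cells valid: no

Answer: no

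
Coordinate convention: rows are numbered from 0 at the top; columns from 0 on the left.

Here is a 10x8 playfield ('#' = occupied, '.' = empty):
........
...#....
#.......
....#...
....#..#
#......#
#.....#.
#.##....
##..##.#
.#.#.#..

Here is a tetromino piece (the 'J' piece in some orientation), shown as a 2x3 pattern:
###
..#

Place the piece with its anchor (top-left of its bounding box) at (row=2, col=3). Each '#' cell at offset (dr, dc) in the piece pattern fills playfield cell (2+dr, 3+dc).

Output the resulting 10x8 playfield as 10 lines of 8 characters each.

Answer: ........
...#....
#..###..
....##..
....#..#
#......#
#.....#.
#.##....
##..##.#
.#.#.#..

Derivation:
Fill (2+0,3+0) = (2,3)
Fill (2+0,3+1) = (2,4)
Fill (2+0,3+2) = (2,5)
Fill (2+1,3+2) = (3,5)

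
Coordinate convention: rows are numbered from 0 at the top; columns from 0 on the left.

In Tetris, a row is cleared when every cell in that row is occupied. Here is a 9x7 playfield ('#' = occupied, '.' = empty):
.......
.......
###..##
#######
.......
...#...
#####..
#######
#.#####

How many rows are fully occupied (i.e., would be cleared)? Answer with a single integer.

Answer: 2

Derivation:
Check each row:
  row 0: 7 empty cells -> not full
  row 1: 7 empty cells -> not full
  row 2: 2 empty cells -> not full
  row 3: 0 empty cells -> FULL (clear)
  row 4: 7 empty cells -> not full
  row 5: 6 empty cells -> not full
  row 6: 2 empty cells -> not full
  row 7: 0 empty cells -> FULL (clear)
  row 8: 1 empty cell -> not full
Total rows cleared: 2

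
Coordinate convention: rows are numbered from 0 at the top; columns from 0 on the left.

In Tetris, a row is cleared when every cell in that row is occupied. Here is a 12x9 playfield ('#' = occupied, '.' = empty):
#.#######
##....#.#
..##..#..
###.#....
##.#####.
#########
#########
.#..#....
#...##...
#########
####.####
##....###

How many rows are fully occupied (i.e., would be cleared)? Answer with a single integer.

Check each row:
  row 0: 1 empty cell -> not full
  row 1: 5 empty cells -> not full
  row 2: 6 empty cells -> not full
  row 3: 5 empty cells -> not full
  row 4: 2 empty cells -> not full
  row 5: 0 empty cells -> FULL (clear)
  row 6: 0 empty cells -> FULL (clear)
  row 7: 7 empty cells -> not full
  row 8: 6 empty cells -> not full
  row 9: 0 empty cells -> FULL (clear)
  row 10: 1 empty cell -> not full
  row 11: 4 empty cells -> not full
Total rows cleared: 3

Answer: 3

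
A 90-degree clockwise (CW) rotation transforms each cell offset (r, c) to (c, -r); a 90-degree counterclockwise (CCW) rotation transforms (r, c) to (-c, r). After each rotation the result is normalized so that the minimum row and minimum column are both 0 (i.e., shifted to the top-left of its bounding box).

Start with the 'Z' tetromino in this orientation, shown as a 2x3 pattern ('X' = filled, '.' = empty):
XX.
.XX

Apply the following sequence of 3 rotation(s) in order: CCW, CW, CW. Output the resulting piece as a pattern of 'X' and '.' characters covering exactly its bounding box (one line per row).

Answer: .X
XX
X.

Derivation:
Start:
XX.
.XX
After rotation 1 (CCW):
.X
XX
X.
After rotation 2 (CW):
XX.
.XX
After rotation 3 (CW):
.X
XX
X.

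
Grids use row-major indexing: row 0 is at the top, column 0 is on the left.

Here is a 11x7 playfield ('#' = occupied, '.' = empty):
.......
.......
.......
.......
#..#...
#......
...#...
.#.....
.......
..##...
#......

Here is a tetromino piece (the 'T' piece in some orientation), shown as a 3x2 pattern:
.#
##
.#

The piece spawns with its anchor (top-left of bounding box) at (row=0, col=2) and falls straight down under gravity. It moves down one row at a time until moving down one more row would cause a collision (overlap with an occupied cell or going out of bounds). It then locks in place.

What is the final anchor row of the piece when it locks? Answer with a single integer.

Spawn at (row=0, col=2). Try each row:
  row 0: fits
  row 1: fits
  row 2: blocked -> lock at row 1

Answer: 1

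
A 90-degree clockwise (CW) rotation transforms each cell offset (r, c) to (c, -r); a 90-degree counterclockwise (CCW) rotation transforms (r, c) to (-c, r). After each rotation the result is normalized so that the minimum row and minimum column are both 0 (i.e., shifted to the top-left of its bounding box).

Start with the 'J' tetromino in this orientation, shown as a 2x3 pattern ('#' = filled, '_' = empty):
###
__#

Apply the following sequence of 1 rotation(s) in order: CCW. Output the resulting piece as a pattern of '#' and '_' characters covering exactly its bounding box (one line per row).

Answer: ##
#_
#_

Derivation:
Start:
###
__#
After rotation 1 (CCW):
##
#_
#_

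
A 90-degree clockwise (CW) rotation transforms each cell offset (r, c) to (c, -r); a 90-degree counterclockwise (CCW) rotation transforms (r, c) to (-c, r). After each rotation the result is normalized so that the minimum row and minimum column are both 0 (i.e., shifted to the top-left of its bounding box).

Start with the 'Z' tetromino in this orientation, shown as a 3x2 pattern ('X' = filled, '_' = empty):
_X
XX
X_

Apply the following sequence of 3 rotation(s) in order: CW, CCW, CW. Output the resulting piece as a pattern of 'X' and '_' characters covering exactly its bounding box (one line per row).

Start:
_X
XX
X_
After rotation 1 (CW):
XX_
_XX
After rotation 2 (CCW):
_X
XX
X_
After rotation 3 (CW):
XX_
_XX

Answer: XX_
_XX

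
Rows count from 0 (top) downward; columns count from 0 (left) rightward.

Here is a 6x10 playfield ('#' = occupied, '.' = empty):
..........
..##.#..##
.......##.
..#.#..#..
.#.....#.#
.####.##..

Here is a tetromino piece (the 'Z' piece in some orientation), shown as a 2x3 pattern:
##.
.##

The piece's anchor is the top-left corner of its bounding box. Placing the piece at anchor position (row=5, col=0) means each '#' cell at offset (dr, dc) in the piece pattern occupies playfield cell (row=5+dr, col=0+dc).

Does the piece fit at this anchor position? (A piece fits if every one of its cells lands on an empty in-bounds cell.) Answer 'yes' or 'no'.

Check each piece cell at anchor (5, 0):
  offset (0,0) -> (5,0): empty -> OK
  offset (0,1) -> (5,1): occupied ('#') -> FAIL
  offset (1,1) -> (6,1): out of bounds -> FAIL
  offset (1,2) -> (6,2): out of bounds -> FAIL
All cells valid: no

Answer: no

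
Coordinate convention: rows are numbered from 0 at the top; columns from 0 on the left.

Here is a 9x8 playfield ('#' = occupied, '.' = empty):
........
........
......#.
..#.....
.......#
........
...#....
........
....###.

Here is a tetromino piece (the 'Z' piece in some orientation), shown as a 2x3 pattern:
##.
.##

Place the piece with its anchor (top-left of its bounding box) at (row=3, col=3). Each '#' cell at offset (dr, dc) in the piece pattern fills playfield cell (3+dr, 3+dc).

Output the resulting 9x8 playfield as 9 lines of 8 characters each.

Fill (3+0,3+0) = (3,3)
Fill (3+0,3+1) = (3,4)
Fill (3+1,3+1) = (4,4)
Fill (3+1,3+2) = (4,5)

Answer: ........
........
......#.
..###...
....##.#
........
...#....
........
....###.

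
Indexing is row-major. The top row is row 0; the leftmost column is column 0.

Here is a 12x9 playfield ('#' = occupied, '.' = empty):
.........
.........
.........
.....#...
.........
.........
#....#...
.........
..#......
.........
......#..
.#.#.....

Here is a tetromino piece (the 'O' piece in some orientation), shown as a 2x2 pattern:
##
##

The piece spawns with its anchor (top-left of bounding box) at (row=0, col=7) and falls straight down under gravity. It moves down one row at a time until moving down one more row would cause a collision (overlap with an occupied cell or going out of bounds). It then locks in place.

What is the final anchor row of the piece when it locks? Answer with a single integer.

Spawn at (row=0, col=7). Try each row:
  row 0: fits
  row 1: fits
  row 2: fits
  row 3: fits
  row 4: fits
  row 5: fits
  row 6: fits
  row 7: fits
  row 8: fits
  row 9: fits
  row 10: fits
  row 11: blocked -> lock at row 10

Answer: 10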